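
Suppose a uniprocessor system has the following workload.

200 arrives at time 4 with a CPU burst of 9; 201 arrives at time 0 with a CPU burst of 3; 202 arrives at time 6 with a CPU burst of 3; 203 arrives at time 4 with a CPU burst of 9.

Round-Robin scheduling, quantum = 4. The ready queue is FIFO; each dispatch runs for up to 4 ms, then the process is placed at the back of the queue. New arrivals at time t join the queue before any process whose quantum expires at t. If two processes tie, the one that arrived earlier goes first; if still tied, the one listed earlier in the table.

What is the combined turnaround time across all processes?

Timeline: | 201 0-3 | idle 3-4 | 200 4-8 | 203 8-12 | 202 12-15 | 200 15-19 | 203 19-23 | 200 23-24 | 203 24-25 |
Completion: 200=24  201=3  202=15  203=25
Turnaround = completion − arrival: 200=20, 201=3, 202=9, 203=21
Total turnaround = 20 + 3 + 9 + 21 = 53

53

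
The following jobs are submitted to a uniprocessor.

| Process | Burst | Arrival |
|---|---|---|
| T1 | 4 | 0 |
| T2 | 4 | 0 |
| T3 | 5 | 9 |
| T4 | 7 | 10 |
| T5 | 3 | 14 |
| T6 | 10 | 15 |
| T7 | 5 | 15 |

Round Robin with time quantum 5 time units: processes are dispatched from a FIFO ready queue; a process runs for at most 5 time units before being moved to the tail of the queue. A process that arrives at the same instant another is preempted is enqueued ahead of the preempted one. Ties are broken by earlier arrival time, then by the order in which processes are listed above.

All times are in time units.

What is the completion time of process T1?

4

Gantt: | T1 0-4 | T2 4-8 | idle 8-9 | T3 9-14 | T4 14-19 | T5 19-22 | T6 22-27 | T7 27-32 | T4 32-34 | T6 34-39 |
Completion: T1=4  T2=8  T3=14  T4=34  T5=22  T6=39  T7=32
Turnaround (C−A): T1=4  T2=8  T3=5  T4=24  T5=8  T6=24  T7=17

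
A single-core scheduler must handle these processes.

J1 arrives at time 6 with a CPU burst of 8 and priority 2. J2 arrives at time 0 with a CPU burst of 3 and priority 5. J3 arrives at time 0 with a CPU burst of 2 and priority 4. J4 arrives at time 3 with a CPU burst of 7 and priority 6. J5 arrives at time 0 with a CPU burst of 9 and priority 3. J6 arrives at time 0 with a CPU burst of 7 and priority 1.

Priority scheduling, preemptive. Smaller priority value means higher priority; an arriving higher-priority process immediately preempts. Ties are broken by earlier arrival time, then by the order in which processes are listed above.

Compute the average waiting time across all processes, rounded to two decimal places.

Schedule: | J6 0-7 | J1 7-15 | J5 15-24 | J3 24-26 | J2 26-29 | J4 29-36 |
Completion: J1=15  J2=29  J3=26  J4=36  J5=24  J6=7
Turnaround (C−A): J1=9  J2=29  J3=26  J4=33  J5=24  J6=7
Waiting times: J1=1, J2=26, J3=24, J4=26, J5=15, J6=0
Average waiting = (1+26+24+26+15+0) / 6 = 92/6 = 15.33

15.33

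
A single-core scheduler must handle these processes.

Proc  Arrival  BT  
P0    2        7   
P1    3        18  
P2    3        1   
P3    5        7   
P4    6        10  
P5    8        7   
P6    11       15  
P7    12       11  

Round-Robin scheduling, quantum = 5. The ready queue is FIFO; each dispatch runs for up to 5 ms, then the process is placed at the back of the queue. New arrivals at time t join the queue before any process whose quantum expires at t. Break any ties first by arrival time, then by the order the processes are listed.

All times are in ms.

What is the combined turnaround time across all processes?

Schedule: | idle 0-2 | P0 2-7 | P1 7-12 | P2 12-13 | P3 13-18 | P4 18-23 | P0 23-25 | P5 25-30 | P6 30-35 | P7 35-40 | P1 40-45 | P3 45-47 | P4 47-52 | P5 52-54 | P6 54-59 | P7 59-64 | P1 64-69 | P6 69-74 | P7 74-75 | P1 75-78 |
Completion: P0=25  P1=78  P2=13  P3=47  P4=52  P5=54  P6=74  P7=75
Turnaround = completion − arrival: P0=23, P1=75, P2=10, P3=42, P4=46, P5=46, P6=63, P7=63
Total turnaround = 23 + 75 + 10 + 42 + 46 + 46 + 63 + 63 = 368

368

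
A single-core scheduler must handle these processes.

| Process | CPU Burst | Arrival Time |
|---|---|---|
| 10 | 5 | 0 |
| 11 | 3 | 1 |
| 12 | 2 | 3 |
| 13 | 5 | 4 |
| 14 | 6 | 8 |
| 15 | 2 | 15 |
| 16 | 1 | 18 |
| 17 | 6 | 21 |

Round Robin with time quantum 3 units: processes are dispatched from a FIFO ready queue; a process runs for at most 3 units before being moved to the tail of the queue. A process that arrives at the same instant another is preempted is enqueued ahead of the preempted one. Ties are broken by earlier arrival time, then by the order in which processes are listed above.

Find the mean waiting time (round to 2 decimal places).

4.88

Gantt: | 10 0-3 | 11 3-6 | 12 6-8 | 10 8-10 | 13 10-13 | 14 13-16 | 13 16-18 | 15 18-20 | 14 20-23 | 16 23-24 | 17 24-30 |
Completion: 10=10  11=6  12=8  13=18  14=23  15=20  16=24  17=30
Turnaround (C−A): 10=10  11=5  12=5  13=14  14=15  15=5  16=6  17=9
Waiting times: 10=5, 11=2, 12=3, 13=9, 14=9, 15=3, 16=5, 17=3
Average waiting = (5+2+3+9+9+3+5+3) / 8 = 39/8 = 4.88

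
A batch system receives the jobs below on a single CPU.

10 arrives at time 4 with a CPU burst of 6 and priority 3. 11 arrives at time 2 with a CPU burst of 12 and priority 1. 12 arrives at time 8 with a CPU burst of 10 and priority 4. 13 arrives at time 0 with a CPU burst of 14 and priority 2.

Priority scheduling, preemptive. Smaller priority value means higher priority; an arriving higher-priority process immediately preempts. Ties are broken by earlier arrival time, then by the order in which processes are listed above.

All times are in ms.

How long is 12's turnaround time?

34

Timeline: | 13 0-2 | 11 2-14 | 13 14-26 | 10 26-32 | 12 32-42 |
Completion: 10=32  11=14  12=42  13=26
Turnaround (C−A): 10=28  11=12  12=34  13=26
Turnaround(12) = completion − arrival = 42 − 8 = 34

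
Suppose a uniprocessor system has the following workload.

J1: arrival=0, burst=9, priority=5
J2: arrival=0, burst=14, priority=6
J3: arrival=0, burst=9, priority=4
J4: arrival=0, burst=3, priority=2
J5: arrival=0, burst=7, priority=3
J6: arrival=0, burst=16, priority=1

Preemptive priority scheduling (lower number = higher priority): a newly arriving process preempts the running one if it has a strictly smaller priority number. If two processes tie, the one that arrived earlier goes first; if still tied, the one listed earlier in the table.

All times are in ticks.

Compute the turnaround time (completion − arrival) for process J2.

Timeline: | J6 0-16 | J4 16-19 | J5 19-26 | J3 26-35 | J1 35-44 | J2 44-58 |
Completion: J1=44  J2=58  J3=35  J4=19  J5=26  J6=16
Turnaround (C−A): J1=44  J2=58  J3=35  J4=19  J5=26  J6=16
Turnaround(J2) = completion − arrival = 58 − 0 = 58

58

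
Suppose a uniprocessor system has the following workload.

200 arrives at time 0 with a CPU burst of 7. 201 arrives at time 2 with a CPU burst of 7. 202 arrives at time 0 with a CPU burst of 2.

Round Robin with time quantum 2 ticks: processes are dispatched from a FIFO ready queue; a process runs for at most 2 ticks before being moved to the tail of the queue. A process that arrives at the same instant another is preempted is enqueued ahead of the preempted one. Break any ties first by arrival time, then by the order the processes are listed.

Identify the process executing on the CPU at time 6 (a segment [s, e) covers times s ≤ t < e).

200

Schedule: | 200 0-2 | 202 2-4 | 201 4-6 | 200 6-8 | 201 8-10 | 200 10-12 | 201 12-14 | 200 14-15 | 201 15-16 |
Completion: 200=15  201=16  202=4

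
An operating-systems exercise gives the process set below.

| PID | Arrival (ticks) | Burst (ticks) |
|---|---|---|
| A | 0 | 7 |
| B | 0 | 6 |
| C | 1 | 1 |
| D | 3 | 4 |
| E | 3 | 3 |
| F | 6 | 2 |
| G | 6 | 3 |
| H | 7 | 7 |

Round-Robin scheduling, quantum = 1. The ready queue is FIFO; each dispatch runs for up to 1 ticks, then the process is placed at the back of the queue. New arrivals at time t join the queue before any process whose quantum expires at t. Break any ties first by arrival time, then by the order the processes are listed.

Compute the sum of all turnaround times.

Schedule: | A 0-1 | B 1-2 | C 2-3 | A 3-4 | B 4-5 | D 5-6 | E 6-7 | A 7-8 | B 8-9 | F 9-10 | G 10-11 | D 11-12 | H 12-13 | E 13-14 | A 14-15 | B 15-16 | F 16-17 | G 17-18 | D 18-19 | H 19-20 | E 20-21 | A 21-22 | B 22-23 | G 23-24 | D 24-25 | H 25-26 | A 26-27 | B 27-28 | H 28-29 | A 29-30 | H 30-33 |
Completion: A=30  B=28  C=3  D=25  E=21  F=17  G=24  H=33
Turnaround (C−A): A=30  B=28  C=2  D=22  E=18  F=11  G=18  H=26
Turnaround = completion − arrival: A=30, B=28, C=2, D=22, E=18, F=11, G=18, H=26
Total turnaround = 30 + 28 + 2 + 22 + 18 + 11 + 18 + 26 = 155

155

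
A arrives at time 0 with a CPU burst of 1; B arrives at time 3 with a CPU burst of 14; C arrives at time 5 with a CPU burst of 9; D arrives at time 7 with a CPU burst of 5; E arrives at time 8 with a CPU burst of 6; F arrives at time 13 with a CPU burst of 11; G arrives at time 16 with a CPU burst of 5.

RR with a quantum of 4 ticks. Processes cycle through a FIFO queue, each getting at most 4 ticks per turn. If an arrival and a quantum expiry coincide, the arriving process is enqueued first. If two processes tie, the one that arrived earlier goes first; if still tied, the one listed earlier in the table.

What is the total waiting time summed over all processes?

Timeline: | A 0-1 | idle 1-3 | B 3-7 | C 7-11 | D 11-15 | B 15-19 | E 19-23 | C 23-27 | F 27-31 | D 31-32 | G 32-36 | B 36-40 | E 40-42 | C 42-43 | F 43-47 | G 47-48 | B 48-50 | F 50-53 |
Completion: A=1  B=50  C=43  D=32  E=42  F=53  G=48
Waiting = turnaround − burst: A=0, B=33, C=29, D=20, E=28, F=29, G=27
Total waiting = 0 + 33 + 29 + 20 + 28 + 29 + 27 = 166

166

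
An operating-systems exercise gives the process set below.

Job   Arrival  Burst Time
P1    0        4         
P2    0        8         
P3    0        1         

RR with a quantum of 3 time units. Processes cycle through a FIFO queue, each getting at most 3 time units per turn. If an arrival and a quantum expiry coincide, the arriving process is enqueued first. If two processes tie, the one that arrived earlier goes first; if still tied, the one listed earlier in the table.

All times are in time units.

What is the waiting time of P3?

Schedule: | P1 0-3 | P2 3-6 | P3 6-7 | P1 7-8 | P2 8-13 |
Completion: P1=8  P2=13  P3=7
Waiting(P3) = turnaround − burst = 7 − 1 = 6

6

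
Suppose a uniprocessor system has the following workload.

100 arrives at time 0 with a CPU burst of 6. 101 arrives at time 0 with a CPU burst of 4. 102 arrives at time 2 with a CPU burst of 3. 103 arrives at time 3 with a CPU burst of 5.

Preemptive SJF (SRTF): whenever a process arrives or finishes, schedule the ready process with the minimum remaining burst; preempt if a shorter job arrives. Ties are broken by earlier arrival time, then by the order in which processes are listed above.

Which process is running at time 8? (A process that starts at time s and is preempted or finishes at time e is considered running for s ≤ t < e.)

Gantt: | 101 0-4 | 102 4-7 | 103 7-12 | 100 12-18 |
Completion: 100=18  101=4  102=7  103=12
Turnaround (C−A): 100=18  101=4  102=5  103=9

103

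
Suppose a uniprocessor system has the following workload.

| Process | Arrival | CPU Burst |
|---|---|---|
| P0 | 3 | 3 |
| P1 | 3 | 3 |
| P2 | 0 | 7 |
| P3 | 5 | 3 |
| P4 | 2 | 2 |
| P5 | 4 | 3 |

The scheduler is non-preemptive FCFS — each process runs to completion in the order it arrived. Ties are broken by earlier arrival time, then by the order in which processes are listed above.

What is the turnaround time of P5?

14

Gantt: | P2 0-7 | P4 7-9 | P0 9-12 | P1 12-15 | P5 15-18 | P3 18-21 |
Completion: P0=12  P1=15  P2=7  P3=21  P4=9  P5=18
Turnaround(P5) = completion − arrival = 18 − 4 = 14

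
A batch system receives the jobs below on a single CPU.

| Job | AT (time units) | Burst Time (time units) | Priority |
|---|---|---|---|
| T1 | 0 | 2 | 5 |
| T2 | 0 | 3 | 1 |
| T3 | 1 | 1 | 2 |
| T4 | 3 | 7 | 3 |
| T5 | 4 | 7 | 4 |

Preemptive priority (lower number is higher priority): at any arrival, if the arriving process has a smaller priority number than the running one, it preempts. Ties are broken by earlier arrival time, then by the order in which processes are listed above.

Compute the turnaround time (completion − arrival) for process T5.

Timeline: | T2 0-3 | T3 3-4 | T4 4-11 | T5 11-18 | T1 18-20 |
Completion: T1=20  T2=3  T3=4  T4=11  T5=18
Turnaround (C−A): T1=20  T2=3  T3=3  T4=8  T5=14
Turnaround(T5) = completion − arrival = 18 − 4 = 14

14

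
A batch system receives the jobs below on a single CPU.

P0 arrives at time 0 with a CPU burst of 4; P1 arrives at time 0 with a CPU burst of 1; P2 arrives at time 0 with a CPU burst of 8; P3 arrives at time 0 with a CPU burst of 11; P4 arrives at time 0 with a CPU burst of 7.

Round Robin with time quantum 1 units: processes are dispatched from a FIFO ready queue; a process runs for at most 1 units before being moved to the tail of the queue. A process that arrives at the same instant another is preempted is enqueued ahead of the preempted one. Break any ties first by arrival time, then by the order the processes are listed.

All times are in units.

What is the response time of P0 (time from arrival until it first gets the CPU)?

0

Gantt: | P0 0-1 | P1 1-2 | P2 2-3 | P3 3-4 | P4 4-5 | P0 5-6 | P2 6-7 | P3 7-8 | P4 8-9 | P0 9-10 | P2 10-11 | P3 11-12 | P4 12-13 | P0 13-14 | P2 14-15 | P3 15-16 | P4 16-17 | P2 17-18 | P3 18-19 | P4 19-20 | P2 20-21 | P3 21-22 | P4 22-23 | P2 23-24 | P3 24-25 | P4 25-26 | P2 26-27 | P3 27-31 |
Completion: P0=14  P1=2  P2=27  P3=31  P4=26
Response(P0) = first start − arrival = 0 − 0 = 0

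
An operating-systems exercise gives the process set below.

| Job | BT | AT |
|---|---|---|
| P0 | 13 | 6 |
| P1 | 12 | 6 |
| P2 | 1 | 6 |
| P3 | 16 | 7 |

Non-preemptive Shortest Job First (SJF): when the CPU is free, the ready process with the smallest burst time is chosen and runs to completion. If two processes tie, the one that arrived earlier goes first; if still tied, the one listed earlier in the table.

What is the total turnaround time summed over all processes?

81

Timeline: | idle 0-6 | P2 6-7 | P1 7-19 | P0 19-32 | P3 32-48 |
Completion: P0=32  P1=19  P2=7  P3=48
Turnaround (C−A): P0=26  P1=13  P2=1  P3=41
Turnaround = completion − arrival: P0=26, P1=13, P2=1, P3=41
Total turnaround = 26 + 13 + 1 + 41 = 81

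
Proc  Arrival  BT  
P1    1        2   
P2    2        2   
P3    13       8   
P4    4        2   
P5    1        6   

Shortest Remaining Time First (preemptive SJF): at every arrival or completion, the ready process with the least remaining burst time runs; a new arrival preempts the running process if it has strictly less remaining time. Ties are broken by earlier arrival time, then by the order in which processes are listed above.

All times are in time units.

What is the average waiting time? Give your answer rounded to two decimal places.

Gantt: | idle 0-1 | P1 1-3 | P2 3-5 | P4 5-7 | P5 7-13 | P3 13-21 |
Completion: P1=3  P2=5  P3=21  P4=7  P5=13
Waiting times: P1=0, P2=1, P3=0, P4=1, P5=6
Average waiting = (0+1+0+1+6) / 5 = 8/5 = 1.60

1.60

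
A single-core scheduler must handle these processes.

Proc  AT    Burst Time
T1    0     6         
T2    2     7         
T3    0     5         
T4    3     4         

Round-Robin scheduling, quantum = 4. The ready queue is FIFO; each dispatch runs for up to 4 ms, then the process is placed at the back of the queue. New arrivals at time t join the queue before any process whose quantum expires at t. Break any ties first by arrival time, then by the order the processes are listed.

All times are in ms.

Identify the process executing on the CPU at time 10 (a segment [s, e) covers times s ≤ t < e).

T2

Schedule: | T1 0-4 | T3 4-8 | T2 8-12 | T4 12-16 | T1 16-18 | T3 18-19 | T2 19-22 |
Completion: T1=18  T2=22  T3=19  T4=16
Turnaround (C−A): T1=18  T2=20  T3=19  T4=13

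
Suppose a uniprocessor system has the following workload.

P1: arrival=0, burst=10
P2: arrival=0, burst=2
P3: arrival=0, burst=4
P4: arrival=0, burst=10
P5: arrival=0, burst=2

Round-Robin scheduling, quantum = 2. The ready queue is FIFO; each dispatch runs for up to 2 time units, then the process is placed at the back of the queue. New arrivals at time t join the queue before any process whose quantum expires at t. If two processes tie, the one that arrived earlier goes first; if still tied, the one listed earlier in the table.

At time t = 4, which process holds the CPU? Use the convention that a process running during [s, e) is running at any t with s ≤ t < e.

P3

Schedule: | P1 0-2 | P2 2-4 | P3 4-6 | P4 6-8 | P5 8-10 | P1 10-12 | P3 12-14 | P4 14-16 | P1 16-18 | P4 18-20 | P1 20-22 | P4 22-24 | P1 24-26 | P4 26-28 |
Completion: P1=26  P2=4  P3=14  P4=28  P5=10
Turnaround (C−A): P1=26  P2=4  P3=14  P4=28  P5=10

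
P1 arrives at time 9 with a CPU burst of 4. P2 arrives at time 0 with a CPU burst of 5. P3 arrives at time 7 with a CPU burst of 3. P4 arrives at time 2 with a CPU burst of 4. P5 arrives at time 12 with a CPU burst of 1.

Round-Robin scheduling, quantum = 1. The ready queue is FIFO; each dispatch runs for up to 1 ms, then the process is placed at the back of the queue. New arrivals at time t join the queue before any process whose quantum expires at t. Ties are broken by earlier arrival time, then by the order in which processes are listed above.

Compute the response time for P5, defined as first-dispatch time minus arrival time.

1

Schedule: | P2 0-2 | P4 2-3 | P2 3-4 | P4 4-5 | P2 5-6 | P4 6-7 | P2 7-8 | P3 8-9 | P4 9-10 | P1 10-11 | P3 11-12 | P1 12-13 | P5 13-14 | P3 14-15 | P1 15-17 |
Completion: P1=17  P2=8  P3=15  P4=10  P5=14
Turnaround (C−A): P1=8  P2=8  P3=8  P4=8  P5=2
Response(P5) = first start − arrival = 13 − 12 = 1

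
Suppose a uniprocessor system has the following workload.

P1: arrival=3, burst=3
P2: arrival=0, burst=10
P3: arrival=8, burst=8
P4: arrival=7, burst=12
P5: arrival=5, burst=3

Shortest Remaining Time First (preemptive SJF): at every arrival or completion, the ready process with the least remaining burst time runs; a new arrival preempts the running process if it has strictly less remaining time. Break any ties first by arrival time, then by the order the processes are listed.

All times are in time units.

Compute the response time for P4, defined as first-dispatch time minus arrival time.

17

Gantt: | P2 0-3 | P1 3-6 | P5 6-9 | P2 9-16 | P3 16-24 | P4 24-36 |
Completion: P1=6  P2=16  P3=24  P4=36  P5=9
Turnaround (C−A): P1=3  P2=16  P3=16  P4=29  P5=4
Response(P4) = first start − arrival = 24 − 7 = 17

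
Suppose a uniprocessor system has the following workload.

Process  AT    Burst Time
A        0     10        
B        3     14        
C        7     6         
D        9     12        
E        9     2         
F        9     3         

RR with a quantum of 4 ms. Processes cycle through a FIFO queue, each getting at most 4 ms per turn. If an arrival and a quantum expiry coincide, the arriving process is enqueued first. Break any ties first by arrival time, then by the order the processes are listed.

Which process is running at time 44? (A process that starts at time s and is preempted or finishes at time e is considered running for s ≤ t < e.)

Gantt: | A 0-4 | B 4-8 | A 8-12 | C 12-16 | B 16-20 | D 20-24 | E 24-26 | F 26-29 | A 29-31 | C 31-33 | B 33-37 | D 37-41 | B 41-43 | D 43-47 |
Completion: A=31  B=43  C=33  D=47  E=26  F=29
Turnaround (C−A): A=31  B=40  C=26  D=38  E=17  F=20

D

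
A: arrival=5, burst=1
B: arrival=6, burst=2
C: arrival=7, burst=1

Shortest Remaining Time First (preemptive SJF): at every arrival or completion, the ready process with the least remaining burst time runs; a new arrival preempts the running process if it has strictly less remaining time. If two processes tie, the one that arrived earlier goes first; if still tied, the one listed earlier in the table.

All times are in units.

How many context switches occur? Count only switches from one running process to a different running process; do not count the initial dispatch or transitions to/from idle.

2

Timeline: | idle 0-5 | A 5-6 | B 6-8 | C 8-9 |
Completion: A=6  B=8  C=9
Turnaround (C−A): A=1  B=2  C=2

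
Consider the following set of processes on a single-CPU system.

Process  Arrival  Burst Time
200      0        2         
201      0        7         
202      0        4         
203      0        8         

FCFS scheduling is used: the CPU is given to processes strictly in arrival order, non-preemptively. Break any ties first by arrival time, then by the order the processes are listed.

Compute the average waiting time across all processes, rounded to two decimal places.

6.00

Gantt: | 200 0-2 | 201 2-9 | 202 9-13 | 203 13-21 |
Completion: 200=2  201=9  202=13  203=21
Turnaround (C−A): 200=2  201=9  202=13  203=21
Waiting times: 200=0, 201=2, 202=9, 203=13
Average waiting = (0+2+9+13) / 4 = 24/4 = 6.00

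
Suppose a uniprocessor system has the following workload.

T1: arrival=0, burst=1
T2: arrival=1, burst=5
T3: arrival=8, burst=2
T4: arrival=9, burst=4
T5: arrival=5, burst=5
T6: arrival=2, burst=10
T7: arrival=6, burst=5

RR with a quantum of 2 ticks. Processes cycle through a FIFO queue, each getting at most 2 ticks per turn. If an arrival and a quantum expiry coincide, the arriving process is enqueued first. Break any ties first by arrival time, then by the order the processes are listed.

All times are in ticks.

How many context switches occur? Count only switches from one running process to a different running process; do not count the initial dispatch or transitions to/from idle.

Schedule: | T1 0-1 | T2 1-3 | T6 3-5 | T2 5-7 | T5 7-9 | T6 9-11 | T7 11-13 | T2 13-14 | T3 14-16 | T4 16-18 | T5 18-20 | T6 20-22 | T7 22-24 | T4 24-26 | T5 26-27 | T6 27-29 | T7 29-30 | T6 30-32 |
Completion: T1=1  T2=14  T3=16  T4=26  T5=27  T6=32  T7=30

17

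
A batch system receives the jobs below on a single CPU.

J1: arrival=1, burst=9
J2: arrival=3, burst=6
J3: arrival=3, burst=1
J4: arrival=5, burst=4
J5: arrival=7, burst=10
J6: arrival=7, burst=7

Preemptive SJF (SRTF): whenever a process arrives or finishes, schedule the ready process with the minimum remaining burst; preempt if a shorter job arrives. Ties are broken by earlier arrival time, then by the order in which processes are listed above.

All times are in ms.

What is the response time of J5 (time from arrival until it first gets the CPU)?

Schedule: | idle 0-1 | J1 1-3 | J3 3-4 | J2 4-5 | J4 5-9 | J2 9-14 | J1 14-21 | J6 21-28 | J5 28-38 |
Completion: J1=21  J2=14  J3=4  J4=9  J5=38  J6=28
Response(J5) = first start − arrival = 28 − 7 = 21

21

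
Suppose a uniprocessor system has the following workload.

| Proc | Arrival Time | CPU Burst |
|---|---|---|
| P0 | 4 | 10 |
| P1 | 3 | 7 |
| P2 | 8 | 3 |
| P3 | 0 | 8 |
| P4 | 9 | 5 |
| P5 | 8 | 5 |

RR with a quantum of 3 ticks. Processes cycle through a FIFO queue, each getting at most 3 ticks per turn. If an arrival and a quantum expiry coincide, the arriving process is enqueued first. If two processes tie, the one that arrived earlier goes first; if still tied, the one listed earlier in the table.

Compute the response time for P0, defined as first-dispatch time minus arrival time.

5

Schedule: | P3 0-3 | P1 3-6 | P3 6-9 | P0 9-12 | P1 12-15 | P2 15-18 | P5 18-21 | P4 21-24 | P3 24-26 | P0 26-29 | P1 29-30 | P5 30-32 | P4 32-34 | P0 34-38 |
Completion: P0=38  P1=30  P2=18  P3=26  P4=34  P5=32
Response(P0) = first start − arrival = 9 − 4 = 5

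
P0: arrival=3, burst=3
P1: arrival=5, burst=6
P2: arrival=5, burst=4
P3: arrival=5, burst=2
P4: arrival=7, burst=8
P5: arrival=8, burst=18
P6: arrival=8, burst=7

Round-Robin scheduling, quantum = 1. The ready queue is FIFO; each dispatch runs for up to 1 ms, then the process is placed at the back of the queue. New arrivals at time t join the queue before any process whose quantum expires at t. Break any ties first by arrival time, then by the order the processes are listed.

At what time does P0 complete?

Timeline: | idle 0-3 | P0 3-5 | P1 5-6 | P2 6-7 | P3 7-8 | P0 8-9 | P1 9-10 | P4 10-11 | P2 11-12 | P5 12-13 | P6 13-14 | P3 14-15 | P1 15-16 | P4 16-17 | P2 17-18 | P5 18-19 | P6 19-20 | P1 20-21 | P4 21-22 | P2 22-23 | P5 23-24 | P6 24-25 | P1 25-26 | P4 26-27 | P5 27-28 | P6 28-29 | P1 29-30 | P4 30-31 | P5 31-32 | P6 32-33 | P4 33-34 | P5 34-35 | P6 35-36 | P4 36-37 | P5 37-38 | P6 38-39 | P4 39-40 | P5 40-51 |
Completion: P0=9  P1=30  P2=23  P3=15  P4=40  P5=51  P6=39
Turnaround (C−A): P0=6  P1=25  P2=18  P3=10  P4=33  P5=43  P6=31

9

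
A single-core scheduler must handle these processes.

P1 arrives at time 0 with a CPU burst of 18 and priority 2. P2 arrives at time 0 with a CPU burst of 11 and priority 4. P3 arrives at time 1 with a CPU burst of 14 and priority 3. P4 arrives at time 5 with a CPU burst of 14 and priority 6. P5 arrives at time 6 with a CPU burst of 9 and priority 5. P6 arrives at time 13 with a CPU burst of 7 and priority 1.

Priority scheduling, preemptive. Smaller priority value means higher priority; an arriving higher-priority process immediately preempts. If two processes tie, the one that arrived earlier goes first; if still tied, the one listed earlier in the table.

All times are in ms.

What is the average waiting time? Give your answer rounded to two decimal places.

28.00

Gantt: | P1 0-13 | P6 13-20 | P1 20-25 | P3 25-39 | P2 39-50 | P5 50-59 | P4 59-73 |
Completion: P1=25  P2=50  P3=39  P4=73  P5=59  P6=20
Turnaround (C−A): P1=25  P2=50  P3=38  P4=68  P5=53  P6=7
Waiting times: P1=7, P2=39, P3=24, P4=54, P5=44, P6=0
Average waiting = (7+39+24+54+44+0) / 6 = 168/6 = 28.00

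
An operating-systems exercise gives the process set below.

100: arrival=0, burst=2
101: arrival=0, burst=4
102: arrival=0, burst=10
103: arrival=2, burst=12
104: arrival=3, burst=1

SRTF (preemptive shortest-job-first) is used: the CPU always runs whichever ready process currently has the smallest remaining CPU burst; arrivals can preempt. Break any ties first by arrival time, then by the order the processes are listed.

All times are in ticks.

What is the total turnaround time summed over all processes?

Timeline: | 100 0-2 | 101 2-3 | 104 3-4 | 101 4-7 | 102 7-17 | 103 17-29 |
Completion: 100=2  101=7  102=17  103=29  104=4
Turnaround (C−A): 100=2  101=7  102=17  103=27  104=1
Turnaround = completion − arrival: 100=2, 101=7, 102=17, 103=27, 104=1
Total turnaround = 2 + 7 + 17 + 27 + 1 = 54

54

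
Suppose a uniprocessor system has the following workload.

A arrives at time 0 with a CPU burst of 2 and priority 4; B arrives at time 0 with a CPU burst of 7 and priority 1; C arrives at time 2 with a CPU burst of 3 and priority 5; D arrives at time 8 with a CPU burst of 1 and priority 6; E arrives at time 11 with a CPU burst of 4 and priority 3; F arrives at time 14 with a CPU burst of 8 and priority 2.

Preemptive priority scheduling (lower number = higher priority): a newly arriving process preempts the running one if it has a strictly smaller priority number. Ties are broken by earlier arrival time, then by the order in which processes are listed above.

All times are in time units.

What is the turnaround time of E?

12

Gantt: | B 0-7 | A 7-9 | C 9-11 | E 11-14 | F 14-22 | E 22-23 | C 23-24 | D 24-25 |
Completion: A=9  B=7  C=24  D=25  E=23  F=22
Turnaround(E) = completion − arrival = 23 − 11 = 12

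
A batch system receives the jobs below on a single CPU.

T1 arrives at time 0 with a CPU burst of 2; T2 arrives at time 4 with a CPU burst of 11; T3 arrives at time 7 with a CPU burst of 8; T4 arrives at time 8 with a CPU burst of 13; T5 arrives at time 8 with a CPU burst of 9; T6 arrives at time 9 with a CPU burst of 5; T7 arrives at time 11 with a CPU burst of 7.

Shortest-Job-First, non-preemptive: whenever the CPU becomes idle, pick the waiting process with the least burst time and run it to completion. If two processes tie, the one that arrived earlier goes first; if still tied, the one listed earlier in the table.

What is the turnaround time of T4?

49

Gantt: | T1 0-2 | idle 2-4 | T2 4-15 | T6 15-20 | T7 20-27 | T3 27-35 | T5 35-44 | T4 44-57 |
Completion: T1=2  T2=15  T3=35  T4=57  T5=44  T6=20  T7=27
Turnaround(T4) = completion − arrival = 57 − 8 = 49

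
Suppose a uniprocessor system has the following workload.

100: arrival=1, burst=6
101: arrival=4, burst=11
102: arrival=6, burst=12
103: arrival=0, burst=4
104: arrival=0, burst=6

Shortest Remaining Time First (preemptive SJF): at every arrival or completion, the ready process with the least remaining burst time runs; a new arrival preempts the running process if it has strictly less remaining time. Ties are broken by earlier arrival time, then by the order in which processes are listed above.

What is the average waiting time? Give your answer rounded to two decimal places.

Schedule: | 103 0-4 | 104 4-10 | 100 10-16 | 101 16-27 | 102 27-39 |
Completion: 100=16  101=27  102=39  103=4  104=10
Turnaround (C−A): 100=15  101=23  102=33  103=4  104=10
Waiting times: 100=9, 101=12, 102=21, 103=0, 104=4
Average waiting = (9+12+21+0+4) / 5 = 46/5 = 9.20

9.20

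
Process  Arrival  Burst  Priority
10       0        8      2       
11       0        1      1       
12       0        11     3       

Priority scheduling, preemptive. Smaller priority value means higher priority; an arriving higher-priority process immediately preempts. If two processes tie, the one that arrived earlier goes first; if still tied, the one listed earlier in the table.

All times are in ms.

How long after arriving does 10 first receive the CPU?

1

Timeline: | 11 0-1 | 10 1-9 | 12 9-20 |
Completion: 10=9  11=1  12=20
Turnaround (C−A): 10=9  11=1  12=20
Response(10) = first start − arrival = 1 − 0 = 1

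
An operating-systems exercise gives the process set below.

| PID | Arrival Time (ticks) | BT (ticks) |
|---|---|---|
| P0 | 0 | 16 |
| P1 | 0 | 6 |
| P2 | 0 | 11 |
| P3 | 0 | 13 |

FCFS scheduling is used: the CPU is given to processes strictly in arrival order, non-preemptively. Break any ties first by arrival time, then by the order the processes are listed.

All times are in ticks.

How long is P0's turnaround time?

Gantt: | P0 0-16 | P1 16-22 | P2 22-33 | P3 33-46 |
Completion: P0=16  P1=22  P2=33  P3=46
Turnaround(P0) = completion − arrival = 16 − 0 = 16

16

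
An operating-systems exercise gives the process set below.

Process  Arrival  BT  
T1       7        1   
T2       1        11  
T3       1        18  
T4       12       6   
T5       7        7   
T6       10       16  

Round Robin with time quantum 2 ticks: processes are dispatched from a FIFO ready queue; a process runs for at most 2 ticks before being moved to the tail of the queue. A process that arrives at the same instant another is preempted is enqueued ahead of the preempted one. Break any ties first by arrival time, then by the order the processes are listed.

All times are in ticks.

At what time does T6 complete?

Gantt: | idle 0-1 | T2 1-3 | T3 3-5 | T2 5-7 | T3 7-9 | T1 9-10 | T5 10-12 | T2 12-14 | T3 14-16 | T6 16-18 | T4 18-20 | T5 20-22 | T2 22-24 | T3 24-26 | T6 26-28 | T4 28-30 | T5 30-32 | T2 32-34 | T3 34-36 | T6 36-38 | T4 38-40 | T5 40-41 | T2 41-42 | T3 42-44 | T6 44-46 | T3 46-48 | T6 48-50 | T3 50-52 | T6 52-54 | T3 54-56 | T6 56-60 |
Completion: T1=10  T2=42  T3=56  T4=40  T5=41  T6=60
Turnaround (C−A): T1=3  T2=41  T3=55  T4=28  T5=34  T6=50

60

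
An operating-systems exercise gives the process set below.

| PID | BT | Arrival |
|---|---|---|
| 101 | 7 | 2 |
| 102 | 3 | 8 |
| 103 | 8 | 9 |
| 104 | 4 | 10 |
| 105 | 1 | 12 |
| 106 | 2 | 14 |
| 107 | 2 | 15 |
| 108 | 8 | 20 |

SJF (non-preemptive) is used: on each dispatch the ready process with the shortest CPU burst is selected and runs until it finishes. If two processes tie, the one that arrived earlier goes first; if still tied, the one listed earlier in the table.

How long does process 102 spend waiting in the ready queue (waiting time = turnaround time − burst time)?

Timeline: | idle 0-2 | 101 2-9 | 102 9-12 | 105 12-13 | 104 13-17 | 106 17-19 | 107 19-21 | 103 21-29 | 108 29-37 |
Completion: 101=9  102=12  103=29  104=17  105=13  106=19  107=21  108=37
Turnaround (C−A): 101=7  102=4  103=20  104=7  105=1  106=5  107=6  108=17
Waiting(102) = turnaround − burst = 4 − 3 = 1

1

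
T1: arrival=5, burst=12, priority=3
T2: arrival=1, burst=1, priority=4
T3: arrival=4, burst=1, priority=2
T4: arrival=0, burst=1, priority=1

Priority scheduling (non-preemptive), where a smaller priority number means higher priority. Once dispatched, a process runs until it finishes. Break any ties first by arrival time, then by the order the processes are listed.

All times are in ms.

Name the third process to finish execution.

Gantt: | T4 0-1 | T2 1-2 | idle 2-4 | T3 4-5 | T1 5-17 |
Completion: T1=17  T2=2  T3=5  T4=1
Finish order: T4 → T2 → T3 → T1

T3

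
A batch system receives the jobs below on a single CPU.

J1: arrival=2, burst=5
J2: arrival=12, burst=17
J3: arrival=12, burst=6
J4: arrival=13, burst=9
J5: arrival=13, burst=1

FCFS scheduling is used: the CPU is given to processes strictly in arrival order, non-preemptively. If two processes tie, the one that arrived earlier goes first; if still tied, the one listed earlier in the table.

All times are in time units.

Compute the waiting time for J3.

Gantt: | idle 0-2 | J1 2-7 | idle 7-12 | J2 12-29 | J3 29-35 | J4 35-44 | J5 44-45 |
Completion: J1=7  J2=29  J3=35  J4=44  J5=45
Waiting(J3) = turnaround − burst = 23 − 6 = 17

17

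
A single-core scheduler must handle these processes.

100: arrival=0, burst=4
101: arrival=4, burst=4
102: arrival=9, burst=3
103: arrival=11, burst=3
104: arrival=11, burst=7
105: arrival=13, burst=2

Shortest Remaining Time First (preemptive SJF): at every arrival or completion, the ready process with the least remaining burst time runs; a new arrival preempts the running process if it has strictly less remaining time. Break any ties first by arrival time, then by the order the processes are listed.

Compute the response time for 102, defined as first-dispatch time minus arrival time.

0

Gantt: | 100 0-4 | 101 4-8 | idle 8-9 | 102 9-12 | 103 12-15 | 105 15-17 | 104 17-24 |
Completion: 100=4  101=8  102=12  103=15  104=24  105=17
Turnaround (C−A): 100=4  101=4  102=3  103=4  104=13  105=4
Response(102) = first start − arrival = 9 − 9 = 0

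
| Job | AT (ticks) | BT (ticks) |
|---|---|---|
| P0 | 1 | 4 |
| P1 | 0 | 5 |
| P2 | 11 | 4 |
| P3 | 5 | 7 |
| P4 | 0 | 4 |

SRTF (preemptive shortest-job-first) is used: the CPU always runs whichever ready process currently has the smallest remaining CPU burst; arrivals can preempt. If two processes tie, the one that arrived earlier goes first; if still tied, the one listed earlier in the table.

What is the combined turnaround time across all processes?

Gantt: | P4 0-4 | P0 4-8 | P1 8-13 | P2 13-17 | P3 17-24 |
Completion: P0=8  P1=13  P2=17  P3=24  P4=4
Turnaround (C−A): P0=7  P1=13  P2=6  P3=19  P4=4
Turnaround = completion − arrival: P0=7, P1=13, P2=6, P3=19, P4=4
Total turnaround = 7 + 13 + 6 + 19 + 4 = 49

49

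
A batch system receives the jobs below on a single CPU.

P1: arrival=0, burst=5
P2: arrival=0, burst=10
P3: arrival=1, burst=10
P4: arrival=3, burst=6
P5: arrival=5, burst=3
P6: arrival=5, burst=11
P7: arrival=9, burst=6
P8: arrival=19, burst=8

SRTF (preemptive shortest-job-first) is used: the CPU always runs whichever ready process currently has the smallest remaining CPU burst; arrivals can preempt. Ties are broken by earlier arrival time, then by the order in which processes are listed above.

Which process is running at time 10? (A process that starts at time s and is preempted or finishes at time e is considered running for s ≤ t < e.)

P4

Schedule: | P1 0-5 | P5 5-8 | P4 8-14 | P7 14-20 | P8 20-28 | P2 28-38 | P3 38-48 | P6 48-59 |
Completion: P1=5  P2=38  P3=48  P4=14  P5=8  P6=59  P7=20  P8=28
Turnaround (C−A): P1=5  P2=38  P3=47  P4=11  P5=3  P6=54  P7=11  P8=9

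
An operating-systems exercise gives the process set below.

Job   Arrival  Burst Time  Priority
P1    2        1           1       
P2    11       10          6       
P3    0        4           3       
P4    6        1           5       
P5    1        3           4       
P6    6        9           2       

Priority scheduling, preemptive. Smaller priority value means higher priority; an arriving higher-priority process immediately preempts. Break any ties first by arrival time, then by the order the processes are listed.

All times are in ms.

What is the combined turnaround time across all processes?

Gantt: | P3 0-2 | P1 2-3 | P3 3-5 | P5 5-6 | P6 6-15 | P5 15-17 | P4 17-18 | P2 18-28 |
Completion: P1=3  P2=28  P3=5  P4=18  P5=17  P6=15
Turnaround (C−A): P1=1  P2=17  P3=5  P4=12  P5=16  P6=9
Turnaround = completion − arrival: P1=1, P2=17, P3=5, P4=12, P5=16, P6=9
Total turnaround = 1 + 17 + 5 + 12 + 16 + 9 = 60

60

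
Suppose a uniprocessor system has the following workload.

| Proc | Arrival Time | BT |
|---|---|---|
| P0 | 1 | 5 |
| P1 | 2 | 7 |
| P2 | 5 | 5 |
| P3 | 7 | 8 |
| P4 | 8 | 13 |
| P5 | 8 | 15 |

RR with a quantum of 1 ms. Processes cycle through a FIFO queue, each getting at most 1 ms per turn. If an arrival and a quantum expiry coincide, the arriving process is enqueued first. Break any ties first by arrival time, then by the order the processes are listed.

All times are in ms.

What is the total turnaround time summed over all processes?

186

Gantt: | idle 0-1 | P0 1-2 | P1 2-3 | P0 3-4 | P1 4-5 | P0 5-6 | P2 6-7 | P1 7-8 | P0 8-9 | P3 9-10 | P2 10-11 | P4 11-12 | P5 12-13 | P1 13-14 | P0 14-15 | P3 15-16 | P2 16-17 | P4 17-18 | P5 18-19 | P1 19-20 | P3 20-21 | P2 21-22 | P4 22-23 | P5 23-24 | P1 24-25 | P3 25-26 | P2 26-27 | P4 27-28 | P5 28-29 | P1 29-30 | P3 30-31 | P4 31-32 | P5 32-33 | P3 33-34 | P4 34-35 | P5 35-36 | P3 36-37 | P4 37-38 | P5 38-39 | P3 39-40 | P4 40-41 | P5 41-42 | P4 42-43 | P5 43-44 | P4 44-45 | P5 45-46 | P4 46-47 | P5 47-48 | P4 48-49 | P5 49-50 | P4 50-51 | P5 51-54 |
Completion: P0=15  P1=30  P2=27  P3=40  P4=51  P5=54
Turnaround (C−A): P0=14  P1=28  P2=22  P3=33  P4=43  P5=46
Turnaround = completion − arrival: P0=14, P1=28, P2=22, P3=33, P4=43, P5=46
Total turnaround = 14 + 28 + 22 + 33 + 43 + 46 = 186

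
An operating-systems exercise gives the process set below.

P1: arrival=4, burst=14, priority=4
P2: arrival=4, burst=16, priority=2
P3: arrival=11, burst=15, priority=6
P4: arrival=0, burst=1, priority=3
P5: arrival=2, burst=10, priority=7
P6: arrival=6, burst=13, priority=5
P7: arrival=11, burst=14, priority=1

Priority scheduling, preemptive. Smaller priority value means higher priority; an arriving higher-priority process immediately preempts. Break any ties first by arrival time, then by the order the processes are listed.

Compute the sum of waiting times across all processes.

208

Gantt: | P4 0-1 | idle 1-2 | P5 2-4 | P2 4-11 | P7 11-25 | P2 25-34 | P1 34-48 | P6 48-61 | P3 61-76 | P5 76-84 |
Completion: P1=48  P2=34  P3=76  P4=1  P5=84  P6=61  P7=25
Turnaround (C−A): P1=44  P2=30  P3=65  P4=1  P5=82  P6=55  P7=14
Waiting = turnaround − burst: P1=30, P2=14, P3=50, P4=0, P5=72, P6=42, P7=0
Total waiting = 30 + 14 + 50 + 0 + 72 + 42 + 0 = 208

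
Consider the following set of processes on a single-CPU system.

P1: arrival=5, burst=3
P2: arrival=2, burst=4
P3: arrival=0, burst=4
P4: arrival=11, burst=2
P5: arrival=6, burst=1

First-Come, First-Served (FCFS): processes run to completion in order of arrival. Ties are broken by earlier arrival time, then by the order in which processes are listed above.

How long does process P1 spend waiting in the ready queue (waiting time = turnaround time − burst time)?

3

Gantt: | P3 0-4 | P2 4-8 | P1 8-11 | P5 11-12 | P4 12-14 |
Completion: P1=11  P2=8  P3=4  P4=14  P5=12
Waiting(P1) = turnaround − burst = 6 − 3 = 3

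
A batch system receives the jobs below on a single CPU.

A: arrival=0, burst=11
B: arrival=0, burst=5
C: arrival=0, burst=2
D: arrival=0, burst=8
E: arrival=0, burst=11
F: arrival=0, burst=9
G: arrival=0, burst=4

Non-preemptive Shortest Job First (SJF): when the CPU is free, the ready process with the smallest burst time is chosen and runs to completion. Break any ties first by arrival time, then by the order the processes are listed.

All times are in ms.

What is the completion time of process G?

Gantt: | C 0-2 | G 2-6 | B 6-11 | D 11-19 | F 19-28 | A 28-39 | E 39-50 |
Completion: A=39  B=11  C=2  D=19  E=50  F=28  G=6

6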